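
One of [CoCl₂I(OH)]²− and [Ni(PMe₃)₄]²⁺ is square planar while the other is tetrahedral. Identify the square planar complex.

[Ni(PMe₃)₄]²⁺

For [CoCl₂I(OH)]²−: Ligand charges: each chloride is −1; each iodide is −1; each hydroxide is −1. With an overall charge of −2 the cobalt centre must be in the +2 oxidation state. Cobalt is a group-9 element; Co(II) is therefore d⁷. For a high-spin 3d d⁷ ion with weak-field ligands the small Δₜ gives little square-planar CFSE advantage, so four ligands adopt the sterically favoured tetrahedral geometry. → tetrahedral.
For [Ni(PMe₃)₄]²⁺: Ligand charges: trimethylphosphine is neutral. With an overall charge of +2 the nickel centre must be in the +2 oxidation state. Group 10 minus oxidation state 2 gives a d⁸ configuration. Trimethylphosphine is a strong-field ligand (high in the spectrochemical series). A 3d d⁸ ion with strong-field ligands gains enough CFSE to favour square planar over tetrahedral. → square planar.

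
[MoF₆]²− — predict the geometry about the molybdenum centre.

Each fluoride is −1; balancing the −2 overall charge requires Mo(IV).
Molybdenum is a group-6 element; Mo(IV) is therefore d².
Coordination number: 6.
Six donors around a single metal centre give an octahedral coordination sphere.

octahedral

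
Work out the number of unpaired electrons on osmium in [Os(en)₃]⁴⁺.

2

Ethylenediamine is neutral; balancing the +4 overall charge requires Os(IV).
Os sits in group 8, so the d-electron count is 8 − 4 = 4.
Counting donor atoms: 3×ethylenediamine (bidentate) → 6 donors. Coordination number = 6.
The spin state decides the count: a 5d ion has a large Δₒ and is invariably low-spin.
An octahedral low-spin d⁴ ion is t₂g⁴e_g⁰, giving 2 unpaired electrons.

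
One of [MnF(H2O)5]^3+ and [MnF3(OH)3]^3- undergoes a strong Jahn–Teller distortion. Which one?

[MnF3(OH)3]^3-

[MnF(H2O)5]^3+: Summing ligand charges against the +3 overall charge gives an oxidation state of +4 for manganese. Manganese is a group-7 element; Mn(IV) is therefore d³. The d³ configuration leaves the e_g set evenly filled (or empty) — no strong Jahn–Teller driving force.
[MnF3(OH)3]^3-: Summing ligand charges against the −3 overall charge gives an oxidation state of +3 for manganese. Mn sits in group 7, so the d-electron count is 7 − 3 = 4. Fluoride and hydroxide are weak-field ligands for a first-row metal, so the complex is high-spin. The t₂g³e_g¹ (high-spin) configuration has an unevenly filled e_g set; the Jahn–Teller theorem predicts a tetragonal distortion (typically axial elongation) to lift the degeneracy.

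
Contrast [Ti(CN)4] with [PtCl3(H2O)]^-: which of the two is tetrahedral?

For [Ti(CN)4]: Summing ligand charges against the 0 overall charge gives an oxidation state of +4 for titanium. Titanium is a group-4 element; Ti(IV) is therefore d⁰. A d⁰ ion has no crystal-field stabilisation preference between square planar and tetrahedral, so four ligands adopt the sterically favoured tetrahedral geometry. → tetrahedral.
For [PtCl3(H2O)]^-: Ligand charges: each chloride is −1; water is neutral. With an overall charge of −1 the platinum centre must be in the +2 oxidation state. Pt sits in group 10, so the d-electron count is 10 − 2 = 8. A 5d d⁸ ion has a large crystal-field splitting; square planar leaves the high-energy d_{x²−y²} orbital empty and maximises CFSE. → square planar.

[Ti(CN)4]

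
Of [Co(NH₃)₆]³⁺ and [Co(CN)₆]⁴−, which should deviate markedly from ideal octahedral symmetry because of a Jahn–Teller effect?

[Co(NH₃)₆]³⁺: Ammonia is neutral; balancing the +3 overall charge requires Co(III). Cobalt is a group-9 element; Co(III) is therefore d⁶. Co(III) has an exceptionally large octahedral splitting and is low-spin with essentially every ligand except fluoride. The d⁶ configuration leaves the e_g set evenly filled (or empty) — no strong Jahn–Teller driving force.
[Co(CN)₆]⁴−: Summing ligand charges against the −4 overall charge gives an oxidation state of +2 for cobalt. Co sits in group 9, so the d-electron count is 9 − 2 = 7. Cyanide is a strong-field ligand (high in the spectrochemical series) for a first-row metal, so the complex is low-spin. The t₂g⁶e_g¹ (low-spin) configuration has an unevenly filled e_g set; the Jahn–Teller theorem predicts a tetragonal distortion (typically axial elongation) to lift the degeneracy.

[Co(CN)₆]⁴−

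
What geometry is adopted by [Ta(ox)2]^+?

Each oxalate is −2; balancing the +1 overall charge requires Ta(V).
Tantalum is a group-5 element; Ta(V) is therefore d⁰.
Counting donor atoms: 2×oxalate (bidentate) → 4 donors. Coordination number = 4.
A d⁰ ion has no crystal-field stabilisation preference between square planar and tetrahedral, so four ligands adopt the sterically favoured tetrahedral geometry.

tetrahedral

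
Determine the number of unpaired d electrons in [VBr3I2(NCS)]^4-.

Ligand charges: each bromide is −1; each iodide is −1; each isothiocyanate is −1. With an overall charge of −4 the vanadium centre must be in the +2 oxidation state.
Group 5 minus oxidation state 2 gives a d³ configuration.
In an octahedral field the d³ configuration is t₂g³e_g⁰ (only one arrangement possible), giving 3 unpaired electrons.

3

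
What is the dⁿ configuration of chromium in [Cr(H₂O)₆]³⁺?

d3

Water is neutral; balancing the +3 overall charge requires Cr(III).
Chromium is a group-6 element; Cr(III) is therefore d³.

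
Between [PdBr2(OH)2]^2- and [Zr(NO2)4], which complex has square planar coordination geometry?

For [PdBr2(OH)2]^2-: Ligand charges: each bromide is −1; each hydroxide is −1. With an overall charge of −2 the palladium centre must be in the +2 oxidation state. Palladium is a group-10 element; Pd(II) is therefore d⁸. A 4d d⁸ ion has a large crystal-field splitting; square planar leaves the high-energy d_{x²−y²} orbital empty and maximises CFSE. → square planar.
For [Zr(NO2)4]: Each nitro (N-bound nitrite) is −1; balancing the 0 overall charge requires Zr(IV). Group 4 minus oxidation state 4 gives a d⁰ configuration. A d⁰ ion has no crystal-field stabilisation preference between square planar and tetrahedral, so four ligands adopt the sterically favoured tetrahedral geometry. → tetrahedral.

[PdBr2(OH)2]^2-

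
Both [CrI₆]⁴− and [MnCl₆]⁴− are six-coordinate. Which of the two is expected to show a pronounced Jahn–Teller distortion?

[CrI₆]⁴−

[CrI₆]⁴−: Summing ligand charges against the −4 overall charge gives an oxidation state of +2 for chromium. Group 6 minus oxidation state 2 gives a d⁴ configuration. Iodide is a weak-field ligand for a first-row metal, so the complex is high-spin. The t₂g³e_g¹ (high-spin) configuration has an unevenly filled e_g set; the Jahn–Teller theorem predicts a tetragonal distortion (typically axial elongation) to lift the degeneracy.
[MnCl₆]⁴−: Summing ligand charges against the −4 overall charge gives an oxidation state of +2 for manganese. Group 7 minus oxidation state 2 gives a d⁵ configuration. Chloride is a weak-field ligand for a first-row metal, so the complex is high-spin. The d⁵ configuration leaves the e_g set evenly filled (or empty) — no strong Jahn–Teller driving force.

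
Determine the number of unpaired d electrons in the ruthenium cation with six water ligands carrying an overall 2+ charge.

0

Water is neutral; balancing the +2 overall charge requires Ru(II).
Ru sits in group 8, so the d-electron count is 8 − 2 = 6.
The spin state decides the count: a 4d ion has a large Δₒ and is invariably low-spin.
An octahedral low-spin d⁶ ion is t₂g⁶e_g⁰, giving 0 unpaired electrons.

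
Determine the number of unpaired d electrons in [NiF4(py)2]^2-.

2 unpaired electrons

Summing ligand charges against the −2 overall charge gives an oxidation state of +2 for nickel.
Group 10 minus oxidation state 2 gives a d⁸ configuration.
In an octahedral field the d⁸ configuration is t₂g⁶e_g² (only one arrangement possible), giving 2 unpaired electrons.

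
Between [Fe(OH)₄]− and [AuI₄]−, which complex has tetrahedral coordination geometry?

For [Fe(OH)₄]−: Each hydroxide is −1; balancing the −1 overall charge requires Fe(III). Iron is a group-8 element; Fe(III) is therefore d⁵. A high-spin d⁵ ion has zero CFSE in either geometry, so four ligands adopt the sterically favoured tetrahedral geometry. → tetrahedral.
For [AuI₄]−: Ligand charges: each iodide is −1. With an overall charge of −1 the gold centre must be in the +3 oxidation state. Gold is a group-11 element; Au(III) is therefore d⁸. A 5d d⁸ ion has a large crystal-field splitting; square planar leaves the high-energy d_{x²−y²} orbital empty and maximises CFSE. → square planar.

[Fe(OH)₄]−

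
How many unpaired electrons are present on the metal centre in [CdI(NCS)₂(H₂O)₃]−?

0

Each iodide is −1; each isothiocyanate is −1; water is neutral; balancing the −1 overall charge requires Cd(II).
Cd sits in group 12, so the d-electron count is 12 − 2 = 10.
In an octahedral field the d¹⁰ configuration is t₂g⁶e_g⁴, giving 0 unpaired electrons.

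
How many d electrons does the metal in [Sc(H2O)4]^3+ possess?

Water is neutral; balancing the +3 overall charge requires Sc(III).
Scandium is a group-3 element; Sc(III) is therefore d⁰.

d⁰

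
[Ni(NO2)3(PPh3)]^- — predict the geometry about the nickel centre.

square planar

Ligand charges: each nitro (N-bound nitrite) is −1; triphenylphosphine is neutral. With an overall charge of −1 the nickel centre must be in the +2 oxidation state.
Group 10 minus oxidation state 2 gives a d⁸ configuration.
Coordination number: 4.
Nitro (N-bound nitrite) and triphenylphosphine are strong-field ligands (high in the spectrochemical series).
A 3d d⁸ ion with strong-field ligands gains enough CFSE to favour square planar over tetrahedral.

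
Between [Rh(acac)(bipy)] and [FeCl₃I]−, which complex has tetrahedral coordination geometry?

For [Rh(acac)(bipy)]: Ligand charges: each acetylacetonate is −1; 2,2′-bipyridine is neutral. With an overall charge of 0 the rhodium centre must be in the +1 oxidation state. Rh sits in group 9, so the d-electron count is 9 − 1 = 8. A 4d d⁸ ion has a large crystal-field splitting; square planar leaves the high-energy d_{x²−y²} orbital empty and maximises CFSE. → square planar.
For [FeCl₃I]−: Summing ligand charges against the −1 overall charge gives an oxidation state of +3 for iron. Group 8 minus oxidation state 3 gives a d⁵ configuration. A high-spin d⁵ ion has zero CFSE in either geometry, so four ligands adopt the sterically favoured tetrahedral geometry. → tetrahedral.

[FeCl₃I]−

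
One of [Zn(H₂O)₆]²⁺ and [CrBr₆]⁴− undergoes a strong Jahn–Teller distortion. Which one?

[CrBr₆]⁴−

[Zn(H₂O)₆]²⁺: Water is neutral; balancing the +2 overall charge requires Zn(II). Zn sits in group 12, so the d-electron count is 12 − 2 = 10. The d¹⁰ configuration leaves the e_g set evenly filled (or empty) — no strong Jahn–Teller driving force.
[CrBr₆]⁴−: Ligand charges: each bromide is −1. With an overall charge of −4 the chromium centre must be in the +2 oxidation state. Chromium is a group-6 element; Cr(II) is therefore d⁴. Bromide is a weak-field ligand for a first-row metal, so the complex is high-spin. The t₂g³e_g¹ (high-spin) configuration has an unevenly filled e_g set; the Jahn–Teller theorem predicts a tetragonal distortion (typically axial elongation) to lift the degeneracy.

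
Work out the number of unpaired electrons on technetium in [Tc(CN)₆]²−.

3

Ligand charges: each cyanide is −1. With an overall charge of −2 the technetium centre must be in the +4 oxidation state.
Tc sits in group 7, so the d-electron count is 7 − 4 = 3.
In an octahedral field the d³ configuration is t₂g³e_g⁰ (only one arrangement possible), giving 3 unpaired electrons.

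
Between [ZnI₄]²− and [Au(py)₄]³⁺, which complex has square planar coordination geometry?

For [ZnI₄]²−: Each iodide is −1; balancing the −2 overall charge requires Zn(II). Zinc is a group-12 element; Zn(II) is therefore d¹⁰. A d¹⁰ ion has no crystal-field stabilisation preference between square planar and tetrahedral, so four ligands adopt the sterically favoured tetrahedral geometry. → tetrahedral.
For [Au(py)₄]³⁺: Ligand charges: pyridine is neutral. With an overall charge of +3 the gold centre must be in the +3 oxidation state. Au sits in group 11, so the d-electron count is 11 − 3 = 8. A 5d d⁸ ion has a large crystal-field splitting; square planar leaves the high-energy d_{x²−y²} orbital empty and maximises CFSE. → square planar.

[Au(py)₄]³⁺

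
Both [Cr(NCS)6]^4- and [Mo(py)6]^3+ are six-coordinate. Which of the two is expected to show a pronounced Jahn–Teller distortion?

[Cr(NCS)6]^4-: Each isothiocyanate is −1; balancing the −4 overall charge requires Cr(II). Group 6 minus oxidation state 2 gives a d⁴ configuration. Isothiocyanate is a weak-field ligand for a first-row metal, so the complex is high-spin. The t₂g³e_g¹ (high-spin) configuration has an unevenly filled e_g set; the Jahn–Teller theorem predicts a tetragonal distortion (typically axial elongation) to lift the degeneracy.
[Mo(py)6]^3+: Ligand charges: pyridine is neutral. With an overall charge of +3 the molybdenum centre must be in the +3 oxidation state. Molybdenum is a group-6 element; Mo(III) is therefore d³. The d³ configuration leaves the e_g set evenly filled (or empty) — no strong Jahn–Teller driving force.

[Cr(NCS)6]^4-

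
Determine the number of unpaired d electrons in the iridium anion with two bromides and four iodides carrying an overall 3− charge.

Each bromide is −1; each iodide is −1; balancing the −3 overall charge requires Ir(III).
Ir sits in group 9, so the d-electron count is 9 − 3 = 6.
The spin state decides the count: a 5d ion has a large Δₒ and is invariably low-spin.
An octahedral low-spin d⁶ ion is t₂g⁶e_g⁰, giving 0 unpaired electrons.

0 unpaired electrons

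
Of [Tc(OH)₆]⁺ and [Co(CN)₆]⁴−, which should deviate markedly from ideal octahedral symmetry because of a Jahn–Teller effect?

[Co(CN)₆]⁴−

[Tc(OH)₆]⁺: Each hydroxide is −1; balancing the +1 overall charge requires Tc(VII). Group 7 minus oxidation state 7 gives a d⁰ configuration. The d⁰ configuration leaves the e_g set evenly filled (or empty) — no strong Jahn–Teller driving force.
[Co(CN)₆]⁴−: Each cyanide is −1; balancing the −4 overall charge requires Co(II). Group 9 minus oxidation state 2 gives a d⁷ configuration. Cyanide is a strong-field ligand (high in the spectrochemical series) for a first-row metal, so the complex is low-spin. The t₂g⁶e_g¹ (low-spin) configuration has an unevenly filled e_g set; the Jahn–Teller theorem predicts a tetragonal distortion (typically axial elongation) to lift the degeneracy.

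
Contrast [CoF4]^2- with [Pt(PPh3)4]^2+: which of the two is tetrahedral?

For [CoF4]^2-: Ligand charges: each fluoride is −1. With an overall charge of −2 the cobalt centre must be in the +2 oxidation state. Co sits in group 9, so the d-electron count is 9 − 2 = 7. For a high-spin 3d d⁷ ion with weak-field ligands the small Δₜ gives little square-planar CFSE advantage, so four ligands adopt the sterically favoured tetrahedral geometry. → tetrahedral.
For [Pt(PPh3)4]^2+: Triphenylphosphine is neutral; balancing the +2 overall charge requires Pt(II). Pt sits in group 10, so the d-electron count is 10 − 2 = 8. A 5d d⁸ ion has a large crystal-field splitting; square planar leaves the high-energy d_{x²−y²} orbital empty and maximises CFSE. → square planar.

[CoF4]^2-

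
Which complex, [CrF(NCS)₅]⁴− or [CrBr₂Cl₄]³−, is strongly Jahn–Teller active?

[CrF(NCS)₅]⁴−

[CrF(NCS)₅]⁴−: Summing ligand charges against the −4 overall charge gives an oxidation state of +2 for chromium. Cr sits in group 6, so the d-electron count is 6 − 2 = 4. Fluoride and isothiocyanate are weak-field ligands for a first-row metal, so the complex is high-spin. The t₂g³e_g¹ (high-spin) configuration has an unevenly filled e_g set; the Jahn–Teller theorem predicts a tetragonal distortion (typically axial elongation) to lift the degeneracy.
[CrBr₂Cl₄]³−: Each bromide is −1; each chloride is −1; balancing the −3 overall charge requires Cr(III). Cr sits in group 6, so the d-electron count is 6 − 3 = 3. The d³ configuration leaves the e_g set evenly filled (or empty) — no strong Jahn–Teller driving force.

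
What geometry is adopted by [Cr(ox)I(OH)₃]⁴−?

octahedral

Ligand charges: each oxalate is −2; each iodide is −1; each hydroxide is −1. With an overall charge of −4 the chromium centre must be in the +2 oxidation state.
Chromium is a group-6 element; Cr(II) is therefore d⁴.
Counting donor atoms: 1×oxalate (bidentate) → 2 donors; 1×iodide (monodentate) → 1 donor; 3×hydroxide (monodentate) → 3 donors. Coordination number = 6.
Six donors around a single metal centre give an octahedral coordination sphere.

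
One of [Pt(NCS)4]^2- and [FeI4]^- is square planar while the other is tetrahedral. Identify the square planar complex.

[Pt(NCS)4]^2-

For [Pt(NCS)4]^2-: Each isothiocyanate is −1; balancing the −2 overall charge requires Pt(II). Pt sits in group 10, so the d-electron count is 10 − 2 = 8. A 5d d⁸ ion has a large crystal-field splitting; square planar leaves the high-energy d_{x²−y²} orbital empty and maximises CFSE. → square planar.
For [FeI4]^-: Each iodide is −1; balancing the −1 overall charge requires Fe(III). Fe sits in group 8, so the d-electron count is 8 − 3 = 5. A high-spin d⁵ ion has zero CFSE in either geometry, so four ligands adopt the sterically favoured tetrahedral geometry. → tetrahedral.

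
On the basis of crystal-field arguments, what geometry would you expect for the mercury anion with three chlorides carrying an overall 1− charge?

Each chloride is −1; balancing the −1 overall charge requires Hg(II).
Group 12 minus oxidation state 2 gives a d¹⁰ configuration.
With 3 monodentate ligands the coordination number is 3.
Three ligands around a d¹⁰ centre minimise repulsion in a trigonal-planar arrangement.

trigonal planar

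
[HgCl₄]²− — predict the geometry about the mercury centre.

tetrahedral

Summing ligand charges against the −2 overall charge gives an oxidation state of +2 for mercury.
Mercury is a group-12 element; Hg(II) is therefore d¹⁰.
Coordination number: 4.
A d¹⁰ ion has no crystal-field stabilisation preference between square planar and tetrahedral, so four ligands adopt the sterically favoured tetrahedral geometry.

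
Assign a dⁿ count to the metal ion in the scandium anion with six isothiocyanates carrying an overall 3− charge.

d0

Ligand charges: each isothiocyanate is −1. With an overall charge of −3 the scandium centre must be in the +3 oxidation state.
Group 3 minus oxidation state 3 gives a d⁰ configuration.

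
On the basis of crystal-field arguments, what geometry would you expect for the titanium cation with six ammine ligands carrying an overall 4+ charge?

Ammonia is neutral; balancing the +4 overall charge requires Ti(IV).
Titanium is a group-4 element; Ti(IV) is therefore d⁰.
With 6 monodentate ligands the coordination number is 6.
Six donors around a single metal centre give an octahedral coordination sphere.

octahedral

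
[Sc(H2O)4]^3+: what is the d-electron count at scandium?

d0

Summing ligand charges against the +3 overall charge gives an oxidation state of +3 for scandium.
Scandium is a group-3 element; Sc(III) is therefore d⁰.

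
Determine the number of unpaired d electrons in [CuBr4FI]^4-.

1

Summing ligand charges against the −4 overall charge gives an oxidation state of +2 for copper.
Cu sits in group 11, so the d-electron count is 11 − 2 = 9.
In an octahedral field the d⁹ configuration is t₂g⁶e_g³ (only one arrangement possible), giving 1 unpaired electron.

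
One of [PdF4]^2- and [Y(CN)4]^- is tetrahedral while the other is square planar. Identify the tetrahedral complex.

For [PdF4]^2-: Summing ligand charges against the −2 overall charge gives an oxidation state of +2 for palladium. Group 10 minus oxidation state 2 gives a d⁸ configuration. A 4d d⁸ ion has a large crystal-field splitting; square planar leaves the high-energy d_{x²−y²} orbital empty and maximises CFSE. → square planar.
For [Y(CN)4]^-: Each cyanide is −1; balancing the −1 overall charge requires Y(III). Group 3 minus oxidation state 3 gives a d⁰ configuration. A d⁰ ion has no crystal-field stabilisation preference between square planar and tetrahedral, so four ligands adopt the sterically favoured tetrahedral geometry. → tetrahedral.

[Y(CN)4]^-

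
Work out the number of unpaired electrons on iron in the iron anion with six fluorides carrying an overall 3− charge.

Each fluoride is −1; balancing the −3 overall charge requires Fe(III).
Fe sits in group 8, so the d-electron count is 8 − 3 = 5.
The spin state decides the count: Fluoride is a weak-field ligand for a first-row metal, so the complex is high-spin.
An octahedral high-spin d⁵ ion is t₂g³e_g², giving 5 unpaired electrons.

5 unpaired electrons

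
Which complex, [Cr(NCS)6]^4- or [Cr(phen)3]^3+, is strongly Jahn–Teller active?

[Cr(NCS)6]^4-: Each isothiocyanate is −1; balancing the −4 overall charge requires Cr(II). Group 6 minus oxidation state 2 gives a d⁴ configuration. Isothiocyanate is a weak-field ligand for a first-row metal, so the complex is high-spin. The t₂g³e_g¹ (high-spin) configuration has an unevenly filled e_g set; the Jahn–Teller theorem predicts a tetragonal distortion (typically axial elongation) to lift the degeneracy.
[Cr(phen)3]^3+: 1,10-phenanthroline is neutral; balancing the +3 overall charge requires Cr(III). Group 6 minus oxidation state 3 gives a d³ configuration. The d³ configuration leaves the e_g set evenly filled (or empty) — no strong Jahn–Teller driving force.

[Cr(NCS)6]^4-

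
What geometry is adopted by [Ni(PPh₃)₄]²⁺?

Ligand charges: triphenylphosphine is neutral. With an overall charge of +2 the nickel centre must be in the +2 oxidation state.
Ni sits in group 10, so the d-electron count is 10 − 2 = 8.
Coordination number: 4.
Triphenylphosphine is a strong-field ligand (high in the spectrochemical series).
A 3d d⁸ ion with strong-field ligands gains enough CFSE to favour square planar over tetrahedral.

square planar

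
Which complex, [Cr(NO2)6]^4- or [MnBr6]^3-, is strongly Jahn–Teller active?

[Cr(NO2)6]^4-: Summing ligand charges against the −4 overall charge gives an oxidation state of +2 for chromium. Group 6 minus oxidation state 2 gives a d⁴ configuration. Nitro (N-bound nitrite) is a strong-field ligand (high in the spectrochemical series) for a first-row metal, so the complex is low-spin. The d⁴ configuration leaves the e_g set evenly filled (or empty) — no strong Jahn–Teller driving force.
[MnBr6]^3-: Ligand charges: each bromide is −1. With an overall charge of −3 the manganese centre must be in the +3 oxidation state. Manganese is a group-7 element; Mn(III) is therefore d⁴. Bromide is a weak-field ligand for a first-row metal, so the complex is high-spin. The t₂g³e_g¹ (high-spin) configuration has an unevenly filled e_g set; the Jahn–Teller theorem predicts a tetragonal distortion (typically axial elongation) to lift the degeneracy.

[MnBr6]^3-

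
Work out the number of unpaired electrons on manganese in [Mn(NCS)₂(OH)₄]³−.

4 unpaired electrons

Ligand charges: each isothiocyanate is −1; each hydroxide is −1. With an overall charge of −3 the manganese centre must be in the +3 oxidation state.
Manganese is a group-7 element; Mn(III) is therefore d⁴.
The spin state decides the count: Hydroxide and isothiocyanate are weak-field ligands for a first-row metal, so the complex is high-spin.
An octahedral high-spin d⁴ ion is t₂g³e_g¹, giving 4 unpaired electrons.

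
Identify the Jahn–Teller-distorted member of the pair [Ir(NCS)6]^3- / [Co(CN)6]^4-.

[Co(CN)6]^4-

[Ir(NCS)6]^3-: Each isothiocyanate is −1; balancing the −3 overall charge requires Ir(III). Iridium is a group-9 element; Ir(III) is therefore d⁶. A 5d ion has a large Δₒ and is invariably low-spin. The d⁶ configuration leaves the e_g set evenly filled (or empty) — no strong Jahn–Teller driving force.
[Co(CN)6]^4-: Each cyanide is −1; balancing the −4 overall charge requires Co(II). Cobalt is a group-9 element; Co(II) is therefore d⁷. Cyanide is a strong-field ligand (high in the spectrochemical series) for a first-row metal, so the complex is low-spin. The t₂g⁶e_g¹ (low-spin) configuration has an unevenly filled e_g set; the Jahn–Teller theorem predicts a tetragonal distortion (typically axial elongation) to lift the degeneracy.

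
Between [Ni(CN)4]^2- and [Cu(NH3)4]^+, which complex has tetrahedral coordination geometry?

[Cu(NH3)4]^+

For [Ni(CN)4]^2-: Ligand charges: each cyanide is −1. With an overall charge of −2 the nickel centre must be in the +2 oxidation state. Group 10 minus oxidation state 2 gives a d⁸ configuration. Cyanide is a strong-field ligand (high in the spectrochemical series). A 3d d⁸ ion with strong-field ligands gains enough CFSE to favour square planar over tetrahedral. → square planar.
For [Cu(NH3)4]^+: Summing ligand charges against the +1 overall charge gives an oxidation state of +1 for copper. Cu sits in group 11, so the d-electron count is 11 − 1 = 10. A d¹⁰ ion has no crystal-field stabilisation preference between square planar and tetrahedral, so four ligands adopt the sterically favoured tetrahedral geometry. → tetrahedral.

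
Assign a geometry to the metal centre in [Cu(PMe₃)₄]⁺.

tetrahedral

Trimethylphosphine is neutral; balancing the +1 overall charge requires Cu(I).
Group 11 minus oxidation state 1 gives a d¹⁰ configuration.
With 4 monodentate ligands the coordination number is 4.
A d¹⁰ ion has no crystal-field stabilisation preference between square planar and tetrahedral, so four ligands adopt the sterically favoured tetrahedral geometry.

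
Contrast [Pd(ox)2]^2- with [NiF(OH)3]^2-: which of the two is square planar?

[Pd(ox)2]^2-

For [Pd(ox)2]^2-: Each oxalate is −2; balancing the −2 overall charge requires Pd(II). Palladium is a group-10 element; Pd(II) is therefore d⁸. A 4d d⁸ ion has a large crystal-field splitting; square planar leaves the high-energy d_{x²−y²} orbital empty and maximises CFSE. → square planar.
For [NiF(OH)3]^2-: Summing ligand charges against the −2 overall charge gives an oxidation state of +2 for nickel. Nickel is a group-10 element; Ni(II) is therefore d⁸. Fluoride and hydroxide are weak-field ligands. With weak-field ligands the CFSE gain from square planar is small, so a 3d d⁸ ion takes the sterically preferred tetrahedral geometry. → tetrahedral.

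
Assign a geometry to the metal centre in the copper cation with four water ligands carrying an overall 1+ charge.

Summing ligand charges against the +1 overall charge gives an oxidation state of +1 for copper.
Copper is a group-11 element; Cu(I) is therefore d¹⁰.
With 4 monodentate ligands the coordination number is 4.
A d¹⁰ ion has no crystal-field stabilisation preference between square planar and tetrahedral, so four ligands adopt the sterically favoured tetrahedral geometry.

tetrahedral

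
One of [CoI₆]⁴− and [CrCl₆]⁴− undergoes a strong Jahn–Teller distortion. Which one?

[CrCl₆]⁴−

[CoI₆]⁴−: Summing ligand charges against the −4 overall charge gives an oxidation state of +2 for cobalt. Group 9 minus oxidation state 2 gives a d⁷ configuration. Iodide is a weak-field ligand for a first-row metal, so the complex is high-spin. The d⁷ configuration leaves the e_g set evenly filled (or empty) — no strong Jahn–Teller driving force.
[CrCl₆]⁴−: Ligand charges: each chloride is −1. With an overall charge of −4 the chromium centre must be in the +2 oxidation state. Chromium is a group-6 element; Cr(II) is therefore d⁴. Chloride is a weak-field ligand for a first-row metal, so the complex is high-spin. The t₂g³e_g¹ (high-spin) configuration has an unevenly filled e_g set; the Jahn–Teller theorem predicts a tetragonal distortion (typically axial elongation) to lift the degeneracy.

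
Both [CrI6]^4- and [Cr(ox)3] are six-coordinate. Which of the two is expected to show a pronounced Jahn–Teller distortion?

[CrI6]^4-

[CrI6]^4-: Each iodide is −1; balancing the −4 overall charge requires Cr(II). Cr sits in group 6, so the d-electron count is 6 − 2 = 4. Iodide is a weak-field ligand for a first-row metal, so the complex is high-spin. The t₂g³e_g¹ (high-spin) configuration has an unevenly filled e_g set; the Jahn–Teller theorem predicts a tetragonal distortion (typically axial elongation) to lift the degeneracy.
[Cr(ox)3]: Each oxalate is −2; balancing the 0 overall charge requires Cr(VI). Chromium is a group-6 element; Cr(VI) is therefore d⁰. The d⁰ configuration leaves the e_g set evenly filled (or empty) — no strong Jahn–Teller driving force.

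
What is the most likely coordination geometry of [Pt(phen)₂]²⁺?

1,10-phenanthroline is neutral; balancing the +2 overall charge requires Pt(II).
Pt sits in group 10, so the d-electron count is 10 − 2 = 8.
Counting donor atoms: 2×1,10-phenanthroline (bidentate) → 4 donors. Coordination number = 4.
A 5d d⁸ ion has a large crystal-field splitting; square planar leaves the high-energy d_{x²−y²} orbital empty and maximises CFSE.

square planar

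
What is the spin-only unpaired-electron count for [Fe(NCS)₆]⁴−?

Ligand charges: each isothiocyanate is −1. With an overall charge of −4 the iron centre must be in the +2 oxidation state.
Iron is a group-8 element; Fe(II) is therefore d⁶.
The spin state decides the count: Isothiocyanate is a weak-field ligand for a first-row metal, so the complex is high-spin.
An octahedral high-spin d⁶ ion is t₂g⁴e_g², giving 4 unpaired electrons.

4 unpaired electrons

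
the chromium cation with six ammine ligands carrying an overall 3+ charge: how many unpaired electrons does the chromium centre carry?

Summing ligand charges against the +3 overall charge gives an oxidation state of +3 for chromium.
Chromium is a group-6 element; Cr(III) is therefore d³.
In an octahedral field the d³ configuration is t₂g³e_g⁰ (only one arrangement possible), giving 3 unpaired electrons.

3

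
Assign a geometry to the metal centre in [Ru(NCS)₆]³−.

Ligand charges: each isothiocyanate is −1. With an overall charge of −3 the ruthenium centre must be in the +3 oxidation state.
Group 8 minus oxidation state 3 gives a d⁵ configuration.
Coordination number: 6.
Six donors around a single metal centre give an octahedral coordination sphere.

octahedral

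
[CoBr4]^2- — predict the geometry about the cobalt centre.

Summing ligand charges against the −2 overall charge gives an oxidation state of +2 for cobalt.
Cobalt is a group-9 element; Co(II) is therefore d⁷.
With 4 monodentate ligands the coordination number is 4.
Bromide is a weak-field ligand.
For a high-spin 3d d⁷ ion with weak-field ligands the small Δₜ gives little square-planar CFSE advantage, so four ligands adopt the sterically favoured tetrahedral geometry.

tetrahedral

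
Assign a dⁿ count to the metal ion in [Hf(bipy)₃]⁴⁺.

2,2′-bipyridine is neutral; balancing the +4 overall charge requires Hf(IV).
Hf sits in group 4, so the d-electron count is 4 − 4 = 0.

d⁰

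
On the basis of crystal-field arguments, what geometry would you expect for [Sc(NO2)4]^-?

tetrahedral

Summing ligand charges against the −1 overall charge gives an oxidation state of +3 for scandium.
Scandium is a group-3 element; Sc(III) is therefore d⁰.
With 4 monodentate ligands the coordination number is 4.
A d⁰ ion has no crystal-field stabilisation preference between square planar and tetrahedral, so four ligands adopt the sterically favoured tetrahedral geometry.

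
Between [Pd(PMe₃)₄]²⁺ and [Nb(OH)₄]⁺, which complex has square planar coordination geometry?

[Pd(PMe₃)₄]²⁺

For [Pd(PMe₃)₄]²⁺: Trimethylphosphine is neutral; balancing the +2 overall charge requires Pd(II). Palladium is a group-10 element; Pd(II) is therefore d⁸. A 4d d⁸ ion has a large crystal-field splitting; square planar leaves the high-energy d_{x²−y²} orbital empty and maximises CFSE. → square planar.
For [Nb(OH)₄]⁺: Each hydroxide is −1; balancing the +1 overall charge requires Nb(V). Niobium is a group-5 element; Nb(V) is therefore d⁰. A d⁰ ion has no crystal-field stabilisation preference between square planar and tetrahedral, so four ligands adopt the sterically favoured tetrahedral geometry. → tetrahedral.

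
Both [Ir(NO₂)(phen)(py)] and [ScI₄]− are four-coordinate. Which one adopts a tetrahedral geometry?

[ScI₄]−

For [Ir(NO₂)(phen)(py)]: Summing ligand charges against the 0 overall charge gives an oxidation state of +1 for iridium. Group 9 minus oxidation state 1 gives a d⁸ configuration. A 5d d⁸ ion has a large crystal-field splitting; square planar leaves the high-energy d_{x²−y²} orbital empty and maximises CFSE. → square planar.
For [ScI₄]−: Ligand charges: each iodide is −1. With an overall charge of −1 the scandium centre must be in the +3 oxidation state. Scandium is a group-3 element; Sc(III) is therefore d⁰. A d⁰ ion has no crystal-field stabilisation preference between square planar and tetrahedral, so four ligands adopt the sterically favoured tetrahedral geometry. → tetrahedral.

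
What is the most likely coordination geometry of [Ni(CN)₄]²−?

square planar

Ligand charges: each cyanide is −1. With an overall charge of −2 the nickel centre must be in the +2 oxidation state.
Ni sits in group 10, so the d-electron count is 10 − 2 = 8.
With 4 monodentate ligands the coordination number is 4.
Cyanide is a strong-field ligand (high in the spectrochemical series).
A 3d d⁸ ion with strong-field ligands gains enough CFSE to favour square planar over tetrahedral.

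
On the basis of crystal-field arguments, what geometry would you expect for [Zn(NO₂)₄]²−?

Ligand charges: each nitro (N-bound nitrite) is −1. With an overall charge of −2 the zinc centre must be in the +2 oxidation state.
Group 12 minus oxidation state 2 gives a d¹⁰ configuration.
Coordination number: 4.
A d¹⁰ ion has no crystal-field stabilisation preference between square planar and tetrahedral, so four ligands adopt the sterically favoured tetrahedral geometry.

tetrahedral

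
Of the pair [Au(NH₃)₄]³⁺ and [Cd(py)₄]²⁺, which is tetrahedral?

For [Au(NH₃)₄]³⁺: Ligand charges: ammonia is neutral. With an overall charge of +3 the gold centre must be in the +3 oxidation state. Au sits in group 11, so the d-electron count is 11 − 3 = 8. A 5d d⁸ ion has a large crystal-field splitting; square planar leaves the high-energy d_{x²−y²} orbital empty and maximises CFSE. → square planar.
For [Cd(py)₄]²⁺: Ligand charges: pyridine is neutral. With an overall charge of +2 the cadmium centre must be in the +2 oxidation state. Cd sits in group 12, so the d-electron count is 12 − 2 = 10. A d¹⁰ ion has no crystal-field stabilisation preference between square planar and tetrahedral, so four ligands adopt the sterically favoured tetrahedral geometry. → tetrahedral.

[Cd(py)₄]²⁺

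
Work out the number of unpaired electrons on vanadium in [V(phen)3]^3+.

2 unpaired electrons

1,10-phenanthroline is neutral; balancing the +3 overall charge requires V(III).
Group 5 minus oxidation state 3 gives a d² configuration.
Counting donor atoms: 3×1,10-phenanthroline (bidentate) → 6 donors. Coordination number = 6.
In an octahedral field the d² configuration is t₂g²e_g⁰ (only one arrangement possible), giving 2 unpaired electrons.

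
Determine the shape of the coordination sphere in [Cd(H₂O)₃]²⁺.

trigonal planar

Summing ligand charges against the +2 overall charge gives an oxidation state of +2 for cadmium.
Group 12 minus oxidation state 2 gives a d¹⁰ configuration.
With 3 monodentate ligands the coordination number is 3.
Three ligands around a d¹⁰ centre minimise repulsion in a trigonal-planar arrangement.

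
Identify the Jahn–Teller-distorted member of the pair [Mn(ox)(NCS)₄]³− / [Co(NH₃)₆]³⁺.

[Mn(ox)(NCS)₄]³−: Ligand charges: each oxalate is −2; each isothiocyanate is −1. With an overall charge of −3 the manganese centre must be in the +3 oxidation state. Manganese is a group-7 element; Mn(III) is therefore d⁴. Isothiocyanate and oxalate are weak-field ligands for a first-row metal, so the complex is high-spin. The t₂g³e_g¹ (high-spin) configuration has an unevenly filled e_g set; the Jahn–Teller theorem predicts a tetragonal distortion (typically axial elongation) to lift the degeneracy.
[Co(NH₃)₆]³⁺: Ammonia is neutral; balancing the +3 overall charge requires Co(III). Group 9 minus oxidation state 3 gives a d⁶ configuration. Co(III) has an exceptionally large octahedral splitting and is low-spin with essentially every ligand except fluoride. The d⁶ configuration leaves the e_g set evenly filled (or empty) — no strong Jahn–Teller driving force.

[Mn(ox)(NCS)₄]³−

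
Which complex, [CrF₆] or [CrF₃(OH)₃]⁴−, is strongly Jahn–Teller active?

[CrF₆]: Summing ligand charges against the 0 overall charge gives an oxidation state of +6 for chromium. Group 6 minus oxidation state 6 gives a d⁰ configuration. The d⁰ configuration leaves the e_g set evenly filled (or empty) — no strong Jahn–Teller driving force.
[CrF₃(OH)₃]⁴−: Summing ligand charges against the −4 overall charge gives an oxidation state of +2 for chromium. Chromium is a group-6 element; Cr(II) is therefore d⁴. Fluoride and hydroxide are weak-field ligands for a first-row metal, so the complex is high-spin. The t₂g³e_g¹ (high-spin) configuration has an unevenly filled e_g set; the Jahn–Teller theorem predicts a tetragonal distortion (typically axial elongation) to lift the degeneracy.

[CrF₃(OH)₃]⁴−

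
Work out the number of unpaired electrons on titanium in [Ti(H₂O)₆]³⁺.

Ligand charges: water is neutral. With an overall charge of +3 the titanium centre must be in the +3 oxidation state.
Group 4 minus oxidation state 3 gives a d¹ configuration.
In an octahedral field the d¹ configuration is t₂g¹e_g⁰ (only one arrangement possible), giving 1 unpaired electron.

1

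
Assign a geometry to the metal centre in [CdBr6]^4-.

Summing ligand charges against the −4 overall charge gives an oxidation state of +2 for cadmium.
Cadmium is a group-12 element; Cd(II) is therefore d¹⁰.
With 6 monodentate ligands the coordination number is 6.
Six donors around a single metal centre give an octahedral coordination sphere.

octahedral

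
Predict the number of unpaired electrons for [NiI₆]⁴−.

Each iodide is −1; balancing the −4 overall charge requires Ni(II).
Ni sits in group 10, so the d-electron count is 10 − 2 = 8.
In an octahedral field the d⁸ configuration is t₂g⁶e_g² (only one arrangement possible), giving 2 unpaired electrons.

2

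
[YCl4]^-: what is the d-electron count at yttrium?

Summing ligand charges against the −1 overall charge gives an oxidation state of +3 for yttrium.
Y sits in group 3, so the d-electron count is 3 − 3 = 0.

d⁰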